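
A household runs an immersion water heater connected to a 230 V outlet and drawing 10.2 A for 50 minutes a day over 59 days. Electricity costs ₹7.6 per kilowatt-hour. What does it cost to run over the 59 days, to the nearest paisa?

Power = 10.2 A × 230 V = 2346 W = 2.346 kW
Runtime = 50 min × 59 = 2950 min = 49.166666… h
Energy = 2.346 kW × 49.166666… h = 115.345 kWh
Cost = 115.345 kWh × ₹7.6/kWh = ₹876.62

₹876.62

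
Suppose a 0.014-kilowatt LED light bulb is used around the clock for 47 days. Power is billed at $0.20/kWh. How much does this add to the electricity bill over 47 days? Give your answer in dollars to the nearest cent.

Runtime = 24 h × 47 = 1128 h
Energy = 0.014 kW × 1128 h = 15.792 kWh
Cost = 15.792 kWh × $0.20/kWh = $3.16

$3.16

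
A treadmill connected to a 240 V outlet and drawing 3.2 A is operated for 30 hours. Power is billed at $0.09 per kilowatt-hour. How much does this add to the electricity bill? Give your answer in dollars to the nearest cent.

Power = 3.2 A × 240 V = 768 W = 0.768 kW
Energy = 0.768 kW × 30 h = 23.04 kWh
Cost = 23.04 kWh × $0.09/kWh = $2.07

$2.07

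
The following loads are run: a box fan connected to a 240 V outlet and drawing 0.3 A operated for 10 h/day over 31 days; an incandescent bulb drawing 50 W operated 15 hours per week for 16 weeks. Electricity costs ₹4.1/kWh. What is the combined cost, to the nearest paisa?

₹140.71

box fan: Power = 0.3 A × 240 V = 72 W = 0.072 kW
box fan: Runtime = 10 h/day × 31 days = 310 h
box fan: 0.072 kW × 310 h = 22.32 kWh
incandescent bulb: Runtime = 15 h/week × 16 weeks = 240 h
incandescent bulb: 0.05 kW × 240 h = 12 kWh
Total energy = 34.32 kWh
Cost = 34.32 × ₹4.1 = ₹140.71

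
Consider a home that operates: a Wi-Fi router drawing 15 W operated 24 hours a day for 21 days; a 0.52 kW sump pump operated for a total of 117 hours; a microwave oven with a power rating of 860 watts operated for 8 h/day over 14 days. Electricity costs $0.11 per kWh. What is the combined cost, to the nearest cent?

$18.12

Wi-Fi router: Runtime = 24 h × 21 = 504 h
Wi-Fi router: 0.015 kW × 504 h = 7.56 kWh
sump pump: 0.52 kW × 117 h = 60.84 kWh
microwave oven: Runtime = 8 h/day × 14 days = 112 h
microwave oven: 0.86 kW × 112 h = 96.32 kWh
Total energy = 164.72 kWh
Cost = 164.72 × $0.11 = $18.12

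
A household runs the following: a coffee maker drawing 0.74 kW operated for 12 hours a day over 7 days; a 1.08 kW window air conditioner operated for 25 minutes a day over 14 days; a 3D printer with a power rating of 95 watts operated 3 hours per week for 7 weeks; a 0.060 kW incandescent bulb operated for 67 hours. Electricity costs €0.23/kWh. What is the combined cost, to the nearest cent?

coffee maker: Runtime = 12 h/day × 7 days = 84 h
coffee maker: 0.74 kW × 84 h = 62.16 kWh
window air conditioner: Runtime = 25 min × 14 = 350 min = 5.833333… h
window air conditioner: 1.08 kW × 5.833333… h = 6.3 kWh
3D printer: Runtime = 3 h/week × 7 weeks = 21 h
3D printer: 0.095 kW × 21 h = 1.995 kWh
incandescent bulb: 0.06 kW × 67 h = 4.02 kWh
Total energy = 74.475 kWh
Cost = 74.475 × €0.23 = €17.13

€17.13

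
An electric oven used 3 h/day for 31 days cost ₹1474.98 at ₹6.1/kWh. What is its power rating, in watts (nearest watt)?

Energy = ₹1474.98 ÷ ₹6.1/kWh = 241.8 kWh
Runtime = 3 h/day × 31 days = 93 h
Power = 241.8 kWh ÷ 93 h = 2.6 kW = 2600 W

2600 W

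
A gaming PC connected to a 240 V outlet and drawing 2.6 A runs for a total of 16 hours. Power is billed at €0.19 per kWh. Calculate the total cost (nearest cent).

€1.90

Power = 2.6 A × 240 V = 624 W = 0.624 kW
Energy = 0.624 kW × 16 h = 9.984 kWh
Cost = 9.984 kWh × €0.19/kWh = €1.90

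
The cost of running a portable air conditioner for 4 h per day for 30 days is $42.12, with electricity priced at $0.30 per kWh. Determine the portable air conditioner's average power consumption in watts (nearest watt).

Energy = $42.12 ÷ $0.30/kWh = 140.4 kWh
Runtime = 4 h/day × 30 days = 120 h
Power = 140.4 kWh ÷ 120 h = 1.17 kW = 1170 W

1170 W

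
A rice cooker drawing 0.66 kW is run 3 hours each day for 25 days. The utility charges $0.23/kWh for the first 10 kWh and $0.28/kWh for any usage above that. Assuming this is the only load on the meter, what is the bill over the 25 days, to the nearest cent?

Runtime = 3 h/day × 25 days = 75 h
Energy = 0.66 kW × 75 h = 49.5 kWh
Tier 1 (0–10 kWh): 10 × $0.23 = $2.3
Above 10 kWh: 39.5 × $0.28 = $11.06
Bill = $13.36

$13.36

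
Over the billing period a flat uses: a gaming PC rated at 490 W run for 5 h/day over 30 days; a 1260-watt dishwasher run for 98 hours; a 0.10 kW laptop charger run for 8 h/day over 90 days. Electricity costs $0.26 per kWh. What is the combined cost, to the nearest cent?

$69.93

gaming PC: Runtime = 5 h/day × 30 days = 150 h
gaming PC: 0.49 kW × 150 h = 73.5 kWh
dishwasher: 1.26 kW × 98 h = 123.48 kWh
laptop charger: Runtime = 8 h/day × 90 days = 720 h
laptop charger: 0.1 kW × 720 h = 72 kWh
Total energy = 268.98 kWh
Cost = 268.98 × $0.26 = $69.93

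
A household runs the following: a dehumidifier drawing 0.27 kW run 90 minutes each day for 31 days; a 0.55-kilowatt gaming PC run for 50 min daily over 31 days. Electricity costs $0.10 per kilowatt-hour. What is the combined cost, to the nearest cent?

dehumidifier: Runtime = 90 min × 31 = 2790 min = 46.5 h
dehumidifier: 0.27 kW × 46.5 h = 12.555 kWh
gaming PC: Runtime = 50 min × 31 = 1550 min = 25.833333… h
gaming PC: 0.55 kW × 25.833333… h = 14.208333… kWh
Total energy = 26.763333… kWh
Cost = 26.763333… × $0.10 = $2.68

$2.68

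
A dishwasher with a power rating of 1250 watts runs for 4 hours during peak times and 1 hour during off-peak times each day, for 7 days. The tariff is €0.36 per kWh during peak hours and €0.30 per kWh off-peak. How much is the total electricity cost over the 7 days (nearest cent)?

Peak energy = 1.25 kW × 4 h × 7 = 35 kWh
Off-peak energy = 1.25 kW × 1 h × 7 = 8.75 kWh
Cost = 35 × €0.36 + 8.75 × €0.30 = €12.6 + €2.625 = €15.23

€15.23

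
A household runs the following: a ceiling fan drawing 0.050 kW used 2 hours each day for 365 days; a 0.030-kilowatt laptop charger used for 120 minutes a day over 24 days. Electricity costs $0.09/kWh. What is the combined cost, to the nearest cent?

$3.41

ceiling fan: Runtime = 2 h/day × 365 days = 730 h
ceiling fan: 0.05 kW × 730 h = 36.5 kWh
laptop charger: Runtime = 120 min × 24 = 2880 min = 48 h
laptop charger: 0.03 kW × 48 h = 1.44 kWh
Total energy = 37.94 kWh
Cost = 37.94 × $0.09 = $3.41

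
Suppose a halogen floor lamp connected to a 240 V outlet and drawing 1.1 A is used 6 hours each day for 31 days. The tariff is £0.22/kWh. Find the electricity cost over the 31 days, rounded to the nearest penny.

Power = 1.1 A × 240 V = 264 W = 0.264 kW
Runtime = 6 h/day × 31 days = 186 h
Energy = 0.264 kW × 186 h = 49.104 kWh
Cost = 49.104 kWh × £0.22/kWh = £10.80

£10.80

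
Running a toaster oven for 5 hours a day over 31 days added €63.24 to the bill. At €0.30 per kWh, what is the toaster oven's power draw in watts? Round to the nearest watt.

Energy = €63.24 ÷ €0.30/kWh = 210.8 kWh
Runtime = 5 h/day × 31 days = 155 h
Power = 210.8 kWh ÷ 155 h = 1.36 kW = 1360 W

1360 W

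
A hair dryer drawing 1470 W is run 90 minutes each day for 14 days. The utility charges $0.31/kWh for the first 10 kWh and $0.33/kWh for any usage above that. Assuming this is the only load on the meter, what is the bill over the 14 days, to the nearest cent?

Runtime = 90 min × 14 = 1260 min = 21 h
Energy = 1.47 kW × 21 h = 30.87 kWh
Tier 1 (0–10 kWh): 10 × $0.31 = $3.1
Above 10 kWh: 20.87 × $0.33 = $6.8871
Bill = $9.99

$9.99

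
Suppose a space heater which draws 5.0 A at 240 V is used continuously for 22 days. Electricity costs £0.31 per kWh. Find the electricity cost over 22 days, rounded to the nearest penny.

£196.42

Power = 5.0 A × 240 V = 1200 W = 1.2 kW
Runtime = 24 h × 22 = 528 h
Energy = 1.2 kW × 528 h = 633.6 kWh
Cost = 633.6 kWh × £0.31/kWh = £196.42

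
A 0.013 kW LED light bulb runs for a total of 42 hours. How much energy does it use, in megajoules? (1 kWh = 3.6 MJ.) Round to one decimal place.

2.0 MJ

Energy = 0.013 kW × 42 h = 0.546 kWh
= 0.546 × 3.6 MJ = 2.0 MJ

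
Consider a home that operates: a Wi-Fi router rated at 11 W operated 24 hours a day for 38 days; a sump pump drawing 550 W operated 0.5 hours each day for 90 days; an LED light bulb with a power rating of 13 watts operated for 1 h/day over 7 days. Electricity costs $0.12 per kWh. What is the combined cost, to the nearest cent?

Wi-Fi router: Runtime = 24 h × 38 = 912 h
Wi-Fi router: 0.011 kW × 912 h = 10.032 kWh
sump pump: Runtime = 0.5 h/day × 90 days = 45 h
sump pump: 0.55 kW × 45 h = 24.75 kWh
LED light bulb: Runtime = 1 h/day × 7 days = 7 h
LED light bulb: 0.013 kW × 7 h = 0.091 kWh
Total energy = 34.873 kWh
Cost = 34.873 × $0.12 = $4.18

$4.18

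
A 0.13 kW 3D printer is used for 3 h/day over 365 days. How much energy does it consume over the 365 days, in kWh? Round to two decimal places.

142.35 kWh

Runtime = 3 h/day × 365 days = 1095 h
Energy = 0.13 kW × 1095 h = 142.35 kWh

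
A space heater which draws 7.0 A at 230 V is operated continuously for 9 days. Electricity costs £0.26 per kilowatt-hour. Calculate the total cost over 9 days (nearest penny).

£90.42

Power = 7.0 A × 230 V = 1610 W = 1.61 kW
Runtime = 24 h × 9 = 216 h
Energy = 1.61 kW × 216 h = 347.76 kWh
Cost = 347.76 kWh × £0.26/kWh = £90.42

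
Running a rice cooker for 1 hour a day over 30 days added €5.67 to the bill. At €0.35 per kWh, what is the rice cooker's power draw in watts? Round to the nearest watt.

540 W

Energy = €5.67 ÷ €0.35/kWh = 16.2 kWh
Runtime = 1 h/day × 30 days = 30 h
Power = 16.2 kWh ÷ 30 h = 0.54 kW = 540 W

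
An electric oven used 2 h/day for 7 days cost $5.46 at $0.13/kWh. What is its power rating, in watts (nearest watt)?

Energy = $5.46 ÷ $0.13/kWh = 42 kWh
Runtime = 2 h/day × 7 days = 14 h
Power = 42 kWh ÷ 14 h = 3 kW = 3000 W

3000 W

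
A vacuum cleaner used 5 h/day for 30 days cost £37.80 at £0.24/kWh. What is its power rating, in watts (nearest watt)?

Energy = £37.80 ÷ £0.24/kWh = 157.5 kWh
Runtime = 5 h/day × 30 days = 150 h
Power = 157.5 kWh ÷ 150 h = 1.05 kW = 1050 W

1050 W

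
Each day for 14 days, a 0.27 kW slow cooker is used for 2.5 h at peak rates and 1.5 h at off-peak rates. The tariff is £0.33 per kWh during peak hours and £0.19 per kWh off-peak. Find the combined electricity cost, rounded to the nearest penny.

£4.20

Peak energy = 0.27 kW × 2.5 h × 14 = 9.45 kWh
Off-peak energy = 0.27 kW × 1.5 h × 14 = 5.67 kWh
Cost = 9.45 × £0.33 + 5.67 × £0.19 = £3.1185 + £1.0773 = £4.20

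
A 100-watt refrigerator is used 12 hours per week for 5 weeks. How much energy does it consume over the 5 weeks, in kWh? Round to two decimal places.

6.00 kWh

Runtime = 12 h/week × 5 weeks = 60 h
Energy = 0.1 kW × 60 h = 6 kWh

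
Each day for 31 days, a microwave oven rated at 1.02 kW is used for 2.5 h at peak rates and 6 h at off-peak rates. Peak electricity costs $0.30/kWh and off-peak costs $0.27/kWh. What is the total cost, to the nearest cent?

$74.94

Peak energy = 1.02 kW × 2.5 h × 31 = 79.05 kWh
Off-peak energy = 1.02 kW × 6 h × 31 = 189.72 kWh
Cost = 79.05 × $0.30 + 189.72 × $0.27 = $23.715 + $51.2244 = $74.94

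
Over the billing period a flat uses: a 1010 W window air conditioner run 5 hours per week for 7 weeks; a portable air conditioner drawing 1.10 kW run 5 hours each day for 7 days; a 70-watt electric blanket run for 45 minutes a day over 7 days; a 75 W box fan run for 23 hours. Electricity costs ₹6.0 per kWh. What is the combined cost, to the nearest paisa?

₹455.66

window air conditioner: Runtime = 5 h/week × 7 weeks = 35 h
window air conditioner: 1.01 kW × 35 h = 35.35 kWh
portable air conditioner: Runtime = 5 h/day × 7 days = 35 h
portable air conditioner: 1.1 kW × 35 h = 38.5 kWh
electric blanket: Runtime = 45 min × 7 = 315 min = 5.25 h
electric blanket: 0.07 kW × 5.25 h = 0.3675 kWh
box fan: 0.075 kW × 23 h = 1.725 kWh
Total energy = 75.9425 kWh
Cost = 75.9425 × ₹6.0 = ₹455.66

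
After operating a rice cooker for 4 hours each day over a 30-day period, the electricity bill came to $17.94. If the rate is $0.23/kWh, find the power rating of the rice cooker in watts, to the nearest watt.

650 W

Energy = $17.94 ÷ $0.23/kWh = 78 kWh
Runtime = 4 h/day × 30 days = 120 h
Power = 78 kWh ÷ 120 h = 0.65 kW = 650 W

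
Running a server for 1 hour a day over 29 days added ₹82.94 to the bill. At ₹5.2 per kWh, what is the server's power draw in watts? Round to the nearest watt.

Energy = ₹82.94 ÷ ₹5.2/kWh = 15.95 kWh
Runtime = 1 h/day × 29 days = 29 h
Power = 15.95 kWh ÷ 29 h = 0.55 kW = 550 W

550 W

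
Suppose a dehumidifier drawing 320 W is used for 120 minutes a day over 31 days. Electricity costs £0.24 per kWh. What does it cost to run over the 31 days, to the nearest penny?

£4.76

Runtime = 120 min × 31 = 3720 min = 62 h
Energy = 0.32 kW × 62 h = 19.84 kWh
Cost = 19.84 kWh × £0.24/kWh = £4.76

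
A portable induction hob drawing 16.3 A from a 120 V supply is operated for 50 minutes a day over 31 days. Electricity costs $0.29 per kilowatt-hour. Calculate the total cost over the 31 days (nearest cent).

Power = 16.3 A × 120 V = 1956 W = 1.956 kW
Runtime = 50 min × 31 = 1550 min = 25.833333… h
Energy = 1.956 kW × 25.833333… h = 50.53 kWh
Cost = 50.53 kWh × $0.29/kWh = $14.65

$14.65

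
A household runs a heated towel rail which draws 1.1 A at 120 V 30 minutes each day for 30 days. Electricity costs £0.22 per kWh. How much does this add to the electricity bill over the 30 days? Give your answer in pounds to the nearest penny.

Power = 1.1 A × 120 V = 132 W = 0.132 kW
Runtime = 30 min × 30 = 900 min = 15 h
Energy = 0.132 kW × 15 h = 1.98 kWh
Cost = 1.98 kWh × £0.22/kWh = £0.44

£0.44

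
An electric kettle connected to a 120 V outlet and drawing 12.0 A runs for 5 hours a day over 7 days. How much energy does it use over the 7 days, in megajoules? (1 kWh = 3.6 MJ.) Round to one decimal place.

Power = 12.0 A × 120 V = 1440 W = 1.44 kW
Runtime = 5 h/day × 7 days = 35 h
Energy = 1.44 kW × 35 h = 50.4 kWh
= 50.4 × 3.6 MJ = 181.4 MJ

181.4 MJ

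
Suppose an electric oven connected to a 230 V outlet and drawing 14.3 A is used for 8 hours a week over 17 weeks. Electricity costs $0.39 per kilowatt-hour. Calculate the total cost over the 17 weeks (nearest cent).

Power = 14.3 A × 230 V = 3289 W = 3.289 kW
Runtime = 8 h/week × 17 weeks = 136 h
Energy = 3.289 kW × 136 h = 447.304 kWh
Cost = 447.304 kWh × $0.39/kWh = $174.45

$174.45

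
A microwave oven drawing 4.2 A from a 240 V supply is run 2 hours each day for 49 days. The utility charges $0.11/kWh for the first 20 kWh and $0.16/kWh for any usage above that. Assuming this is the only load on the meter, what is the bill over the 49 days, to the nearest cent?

$14.81

Power = 4.2 A × 240 V = 1008 W = 1.008 kW
Runtime = 2 h/day × 49 days = 98 h
Energy = 1.008 kW × 98 h = 98.784 kWh
Tier 1 (0–20 kWh): 20 × $0.11 = $2.2
Above 20 kWh: 78.784 × $0.16 = $12.60544
Bill = $14.81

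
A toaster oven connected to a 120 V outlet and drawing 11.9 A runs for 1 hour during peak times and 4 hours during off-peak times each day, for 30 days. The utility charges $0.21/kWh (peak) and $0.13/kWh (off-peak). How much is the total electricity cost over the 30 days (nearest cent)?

$31.27

Power = 11.9 A × 120 V = 1428 W = 1.428 kW
Peak energy = 1.428 kW × 1 h × 30 = 42.84 kWh
Off-peak energy = 1.428 kW × 4 h × 30 = 171.36 kWh
Cost = 42.84 × $0.21 + 171.36 × $0.13 = $8.9964 + $22.2768 = $31.27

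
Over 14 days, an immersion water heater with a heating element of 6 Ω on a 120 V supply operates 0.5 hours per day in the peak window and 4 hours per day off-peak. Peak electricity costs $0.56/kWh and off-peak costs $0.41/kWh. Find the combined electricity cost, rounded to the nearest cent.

$64.51

Power = V²/R = 120²/6 = 2400 W = 2.4 kW
Peak energy = 2.4 kW × 0.5 h × 14 = 16.8 kWh
Off-peak energy = 2.4 kW × 4 h × 14 = 134.4 kWh
Cost = 16.8 × $0.56 + 134.4 × $0.41 = $9.408 + $55.104 = $64.51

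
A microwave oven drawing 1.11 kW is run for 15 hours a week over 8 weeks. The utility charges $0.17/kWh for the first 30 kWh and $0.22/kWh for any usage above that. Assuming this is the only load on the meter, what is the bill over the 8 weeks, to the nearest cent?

Runtime = 15 h/week × 8 weeks = 120 h
Energy = 1.11 kW × 120 h = 133.2 kWh
Tier 1 (0–30 kWh): 30 × $0.17 = $5.1
Above 30 kWh: 103.2 × $0.22 = $22.704
Bill = $27.80

$27.80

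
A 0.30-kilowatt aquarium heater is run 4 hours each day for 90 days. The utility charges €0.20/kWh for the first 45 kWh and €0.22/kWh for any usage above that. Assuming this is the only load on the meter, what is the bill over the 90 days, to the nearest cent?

€22.86

Runtime = 4 h/day × 90 days = 360 h
Energy = 0.3 kW × 360 h = 108 kWh
Tier 1 (0–45 kWh): 45 × €0.20 = €9
Above 45 kWh: 63 × €0.22 = €13.86
Bill = €22.86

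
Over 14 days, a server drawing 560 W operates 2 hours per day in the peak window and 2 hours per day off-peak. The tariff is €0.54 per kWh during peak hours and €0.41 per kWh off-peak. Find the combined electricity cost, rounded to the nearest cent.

€14.90

Peak energy = 0.56 kW × 2 h × 14 = 15.68 kWh
Off-peak energy = 0.56 kW × 2 h × 14 = 15.68 kWh
Cost = 15.68 × €0.54 + 15.68 × €0.41 = €8.4672 + €6.4288 = €14.90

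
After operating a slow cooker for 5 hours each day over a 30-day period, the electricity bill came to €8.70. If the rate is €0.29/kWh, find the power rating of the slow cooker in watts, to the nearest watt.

Energy = €8.70 ÷ €0.29/kWh = 30 kWh
Runtime = 5 h/day × 30 days = 150 h
Power = 30 kWh ÷ 150 h = 0.2 kW = 200 W

200 W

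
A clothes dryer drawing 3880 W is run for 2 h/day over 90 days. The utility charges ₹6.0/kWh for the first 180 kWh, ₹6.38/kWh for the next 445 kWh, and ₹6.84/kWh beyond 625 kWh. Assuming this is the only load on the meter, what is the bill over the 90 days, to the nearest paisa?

Runtime = 2 h/day × 90 days = 180 h
Energy = 3.88 kW × 180 h = 698.4 kWh
Tier 1 (0–180 kWh): 180 × ₹6.0 = ₹1080
Tier 2 (180–625 kWh): 445 × ₹6.38 = ₹2839.1
Above 625 kWh: 73.4 × ₹6.84 = ₹502.056
Bill = ₹4421.16

₹4421.16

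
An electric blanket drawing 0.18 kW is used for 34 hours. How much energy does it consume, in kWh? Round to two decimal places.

Energy = 0.18 kW × 34 h = 6.12 kWh

6.12 kWh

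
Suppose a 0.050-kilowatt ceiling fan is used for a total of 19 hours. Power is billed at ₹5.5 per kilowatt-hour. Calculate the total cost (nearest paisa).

Energy = 0.05 kW × 19 h = 0.95 kWh
Cost = 0.95 kWh × ₹5.5/kWh = ₹5.23

₹5.23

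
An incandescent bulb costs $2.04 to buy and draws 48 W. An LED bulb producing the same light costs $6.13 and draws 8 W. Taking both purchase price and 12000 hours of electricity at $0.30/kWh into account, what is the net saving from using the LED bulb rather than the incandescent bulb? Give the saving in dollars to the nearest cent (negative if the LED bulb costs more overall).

incandescent bulb: $2.04 + (48/1000) kW × 12000 h × $0.30 = $2.04 + $172.8 = $174.84
LED bulb: $6.13 + (8/1000) kW × 12000 h × $0.30 = $6.13 + $28.8 = $34.93
Saving = $174.84 − $34.93 = $139.91

$139.91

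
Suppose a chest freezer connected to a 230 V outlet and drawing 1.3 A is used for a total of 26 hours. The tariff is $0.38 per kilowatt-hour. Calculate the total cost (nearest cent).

$2.95

Power = 1.3 A × 230 V = 299 W = 0.299 kW
Energy = 0.299 kW × 26 h = 7.774 kWh
Cost = 7.774 kWh × $0.38/kWh = $2.95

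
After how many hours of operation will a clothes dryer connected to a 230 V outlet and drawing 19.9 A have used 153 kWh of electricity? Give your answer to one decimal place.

33.4 h

Power = 19.9 A × 230 V = 4577 W = 4.577 kW
Hours = 153 kWh ÷ 4.577 kW = 33.4 h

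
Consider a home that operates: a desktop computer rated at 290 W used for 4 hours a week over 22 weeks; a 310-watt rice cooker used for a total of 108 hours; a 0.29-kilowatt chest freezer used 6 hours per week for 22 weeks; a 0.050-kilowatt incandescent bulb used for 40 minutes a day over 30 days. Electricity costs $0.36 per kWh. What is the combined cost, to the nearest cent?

$35.38

desktop computer: Runtime = 4 h/week × 22 weeks = 88 h
desktop computer: 0.29 kW × 88 h = 25.52 kWh
rice cooker: 0.31 kW × 108 h = 33.48 kWh
chest freezer: Runtime = 6 h/week × 22 weeks = 132 h
chest freezer: 0.29 kW × 132 h = 38.28 kWh
incandescent bulb: Runtime = 40 min × 30 = 1200 min = 20 h
incandescent bulb: 0.05 kW × 20 h = 1 kWh
Total energy = 98.28 kWh
Cost = 98.28 × $0.36 = $35.38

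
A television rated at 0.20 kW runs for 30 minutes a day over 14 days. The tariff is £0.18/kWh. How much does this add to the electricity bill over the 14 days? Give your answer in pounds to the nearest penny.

Runtime = 30 min × 14 = 420 min = 7 h
Energy = 0.2 kW × 7 h = 1.4 kWh
Cost = 1.4 kWh × £0.18/kWh = £0.25

£0.25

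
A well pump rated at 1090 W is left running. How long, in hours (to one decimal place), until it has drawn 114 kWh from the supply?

Hours = 114 kWh ÷ 1.09 kW = 104.6 h

104.6 h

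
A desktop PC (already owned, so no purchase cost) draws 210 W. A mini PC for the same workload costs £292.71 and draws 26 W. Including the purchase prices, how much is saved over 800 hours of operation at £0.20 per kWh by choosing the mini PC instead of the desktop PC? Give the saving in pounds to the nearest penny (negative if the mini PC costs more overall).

-£263.27

desktop PC: £0.00 + (210/1000) kW × 800 h × £0.20 = £0.00 + £33.6 = £33.6
mini PC: £292.71 + (26/1000) kW × 800 h × £0.20 = £292.71 + £4.16 = £296.87
Saving = £33.6 − £296.87 = −£263.27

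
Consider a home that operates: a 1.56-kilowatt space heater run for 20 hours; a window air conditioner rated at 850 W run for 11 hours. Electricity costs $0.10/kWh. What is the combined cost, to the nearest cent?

space heater: 1.56 kW × 20 h = 31.2 kWh
window air conditioner: 0.85 kW × 11 h = 9.35 kWh
Total energy = 40.55 kWh
Cost = 40.55 × $0.10 = $4.06

$4.06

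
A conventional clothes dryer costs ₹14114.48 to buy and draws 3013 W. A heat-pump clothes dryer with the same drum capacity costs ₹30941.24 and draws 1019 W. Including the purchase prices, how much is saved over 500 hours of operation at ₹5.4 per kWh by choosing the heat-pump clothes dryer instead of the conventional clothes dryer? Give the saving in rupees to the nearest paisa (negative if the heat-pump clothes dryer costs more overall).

conventional clothes dryer: ₹14114.48 + (3013/1000) kW × 500 h × ₹5.4 = ₹14114.48 + ₹8135.1 = ₹22249.58
heat-pump clothes dryer: ₹30941.24 + (1019/1000) kW × 500 h × ₹5.4 = ₹30941.24 + ₹2751.3 = ₹33692.54
Saving = ₹22249.58 − ₹33692.54 = −₹11442.96

-₹11442.96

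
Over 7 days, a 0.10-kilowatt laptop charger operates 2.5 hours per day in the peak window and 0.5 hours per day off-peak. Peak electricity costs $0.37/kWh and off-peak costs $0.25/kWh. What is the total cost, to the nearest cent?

Peak energy = 0.1 kW × 2.5 h × 7 = 1.75 kWh
Off-peak energy = 0.1 kW × 0.5 h × 7 = 0.35 kWh
Cost = 1.75 × $0.37 + 0.35 × $0.25 = $0.6475 + $0.0875 = $0.74

$0.74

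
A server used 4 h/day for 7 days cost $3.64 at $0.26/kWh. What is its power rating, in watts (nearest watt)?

500 W

Energy = $3.64 ÷ $0.26/kWh = 14 kWh
Runtime = 4 h/day × 7 days = 28 h
Power = 14 kWh ÷ 28 h = 0.5 kW = 500 W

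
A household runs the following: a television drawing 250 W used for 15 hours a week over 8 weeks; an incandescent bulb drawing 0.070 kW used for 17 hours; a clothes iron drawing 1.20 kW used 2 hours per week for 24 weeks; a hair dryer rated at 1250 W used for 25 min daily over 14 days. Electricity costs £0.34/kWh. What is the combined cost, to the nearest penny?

£32.67

television: Runtime = 15 h/week × 8 weeks = 120 h
television: 0.25 kW × 120 h = 30 kWh
incandescent bulb: 0.07 kW × 17 h = 1.19 kWh
clothes iron: Runtime = 2 h/week × 24 weeks = 48 h
clothes iron: 1.2 kW × 48 h = 57.6 kWh
hair dryer: Runtime = 25 min × 14 = 350 min = 5.833333… h
hair dryer: 1.25 kW × 5.833333… h = 7.291666… kWh
Total energy = 96.081666… kWh
Cost = 96.081666… × £0.34 = £32.67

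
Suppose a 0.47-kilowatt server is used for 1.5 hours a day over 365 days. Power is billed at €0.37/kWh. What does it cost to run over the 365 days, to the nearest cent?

€95.21

Runtime = 1.5 h/day × 365 days = 547.5 h
Energy = 0.47 kW × 547.5 h = 257.325 kWh
Cost = 257.325 kWh × €0.37/kWh = €95.21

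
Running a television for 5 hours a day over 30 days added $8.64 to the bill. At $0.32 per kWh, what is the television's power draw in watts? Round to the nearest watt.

180 W

Energy = $8.64 ÷ $0.32/kWh = 27 kWh
Runtime = 5 h/day × 30 days = 150 h
Power = 27 kWh ÷ 150 h = 0.18 kW = 180 W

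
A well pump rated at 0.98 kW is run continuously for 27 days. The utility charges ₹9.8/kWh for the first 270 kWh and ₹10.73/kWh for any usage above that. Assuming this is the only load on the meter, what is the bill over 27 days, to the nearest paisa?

₹6562.88

Runtime = 24 h × 27 = 648 h
Energy = 0.98 kW × 648 h = 635.04 kWh
Tier 1 (0–270 kWh): 270 × ₹9.8 = ₹2646
Above 270 kWh: 365.04 × ₹10.73 = ₹3916.8792
Bill = ₹6562.88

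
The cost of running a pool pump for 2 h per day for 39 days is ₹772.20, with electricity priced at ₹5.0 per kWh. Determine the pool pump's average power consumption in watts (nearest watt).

Energy = ₹772.20 ÷ ₹5.0/kWh = 154.44 kWh
Runtime = 2 h/day × 39 days = 78 h
Power = 154.44 kWh ÷ 78 h = 1.98 kW = 1980 W

1980 W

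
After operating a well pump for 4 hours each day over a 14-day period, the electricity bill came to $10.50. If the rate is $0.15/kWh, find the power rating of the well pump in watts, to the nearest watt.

1250 W

Energy = $10.50 ÷ $0.15/kWh = 70 kWh
Runtime = 4 h/day × 14 days = 56 h
Power = 70 kWh ÷ 56 h = 1.25 kW = 1250 W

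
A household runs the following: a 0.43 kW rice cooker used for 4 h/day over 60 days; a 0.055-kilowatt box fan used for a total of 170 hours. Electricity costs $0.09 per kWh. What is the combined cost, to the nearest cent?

rice cooker: Runtime = 4 h/day × 60 days = 240 h
rice cooker: 0.43 kW × 240 h = 103.2 kWh
box fan: 0.055 kW × 170 h = 9.35 kWh
Total energy = 112.55 kWh
Cost = 112.55 × $0.09 = $10.13

$10.13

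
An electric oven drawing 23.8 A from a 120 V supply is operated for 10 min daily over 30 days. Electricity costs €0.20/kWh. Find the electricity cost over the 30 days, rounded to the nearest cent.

Power = 23.8 A × 120 V = 2856 W = 2.856 kW
Runtime = 10 min × 30 = 300 min = 5 h
Energy = 2.856 kW × 5 h = 14.28 kWh
Cost = 14.28 kWh × €0.20/kWh = €2.86

€2.86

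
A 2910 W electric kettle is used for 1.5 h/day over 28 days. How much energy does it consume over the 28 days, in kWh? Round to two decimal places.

Runtime = 1.5 h/day × 28 days = 42 h
Energy = 2.91 kW × 42 h = 122.22 kWh

122.22 kWh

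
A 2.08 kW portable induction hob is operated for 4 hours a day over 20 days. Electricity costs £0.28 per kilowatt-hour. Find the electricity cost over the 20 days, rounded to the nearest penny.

Runtime = 4 h/day × 20 days = 80 h
Energy = 2.08 kW × 80 h = 166.4 kWh
Cost = 166.4 kWh × £0.28/kWh = £46.59

£46.59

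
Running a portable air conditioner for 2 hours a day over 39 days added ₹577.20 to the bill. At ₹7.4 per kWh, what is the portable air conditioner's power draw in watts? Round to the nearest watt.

1000 W

Energy = ₹577.20 ÷ ₹7.4/kWh = 78 kWh
Runtime = 2 h/day × 39 days = 78 h
Power = 78 kWh ÷ 78 h = 1 kW = 1000 W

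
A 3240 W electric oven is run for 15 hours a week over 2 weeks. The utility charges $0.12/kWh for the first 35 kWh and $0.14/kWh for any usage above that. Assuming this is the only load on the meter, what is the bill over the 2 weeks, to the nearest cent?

$12.91

Runtime = 15 h/week × 2 weeks = 30 h
Energy = 3.24 kW × 30 h = 97.2 kWh
Tier 1 (0–35 kWh): 35 × $0.12 = $4.2
Above 35 kWh: 62.2 × $0.14 = $8.708
Bill = $12.91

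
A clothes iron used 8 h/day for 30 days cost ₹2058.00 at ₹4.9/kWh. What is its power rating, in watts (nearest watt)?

Energy = ₹2058.00 ÷ ₹4.9/kWh = 420 kWh
Runtime = 8 h/day × 30 days = 240 h
Power = 420 kWh ÷ 240 h = 1.75 kW = 1750 W

1750 W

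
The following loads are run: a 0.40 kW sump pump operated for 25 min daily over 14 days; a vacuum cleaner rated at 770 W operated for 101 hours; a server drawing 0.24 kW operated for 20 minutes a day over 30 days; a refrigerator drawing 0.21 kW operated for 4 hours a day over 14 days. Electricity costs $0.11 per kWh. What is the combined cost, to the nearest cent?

$10.37

sump pump: Runtime = 25 min × 14 = 350 min = 5.833333… h
sump pump: 0.4 kW × 5.833333… h = 2.333333… kWh
vacuum cleaner: 0.77 kW × 101 h = 77.77 kWh
server: Runtime = 20 min × 30 = 600 min = 10 h
server: 0.24 kW × 10 h = 2.4 kWh
refrigerator: Runtime = 4 h/day × 14 days = 56 h
refrigerator: 0.21 kW × 56 h = 11.76 kWh
Total energy = 94.263333… kWh
Cost = 94.263333… × $0.11 = $10.37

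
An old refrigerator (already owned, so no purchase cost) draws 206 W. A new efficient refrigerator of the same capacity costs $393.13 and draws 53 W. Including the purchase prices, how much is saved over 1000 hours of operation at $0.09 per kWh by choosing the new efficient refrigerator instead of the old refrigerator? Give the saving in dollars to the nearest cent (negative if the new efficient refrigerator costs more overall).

old refrigerator: $0.00 + (206/1000) kW × 1000 h × $0.09 = $0.00 + $18.54 = $18.54
new efficient refrigerator: $393.13 + (53/1000) kW × 1000 h × $0.09 = $393.13 + $4.77 = $397.9
Saving = $18.54 − $397.9 = −$379.36

-$379.36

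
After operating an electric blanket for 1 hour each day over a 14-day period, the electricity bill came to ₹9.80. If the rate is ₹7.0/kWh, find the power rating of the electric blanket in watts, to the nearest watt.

Energy = ₹9.80 ÷ ₹7.0/kWh = 1.4 kWh
Runtime = 1 h/day × 14 days = 14 h
Power = 1.4 kWh ÷ 14 h = 0.1 kW = 100 W

100 W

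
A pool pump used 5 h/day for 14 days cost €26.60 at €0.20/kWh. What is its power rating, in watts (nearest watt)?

Energy = €26.60 ÷ €0.20/kWh = 133 kWh
Runtime = 5 h/day × 14 days = 70 h
Power = 133 kWh ÷ 70 h = 1.9 kW = 1900 W

1900 W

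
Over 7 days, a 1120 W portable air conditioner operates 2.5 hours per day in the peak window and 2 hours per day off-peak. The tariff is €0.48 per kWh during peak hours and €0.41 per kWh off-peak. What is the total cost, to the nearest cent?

Peak energy = 1.12 kW × 2.5 h × 7 = 19.6 kWh
Off-peak energy = 1.12 kW × 2 h × 7 = 15.68 kWh
Cost = 19.6 × €0.48 + 15.68 × €0.41 = €9.408 + €6.4288 = €15.84

€15.84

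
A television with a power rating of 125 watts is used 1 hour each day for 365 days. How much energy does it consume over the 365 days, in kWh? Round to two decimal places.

Runtime = 1 h/day × 365 days = 365 h
Energy = 0.125 kW × 365 h = 45.625 kWh ≈ 45.63 kWh

45.63 kWh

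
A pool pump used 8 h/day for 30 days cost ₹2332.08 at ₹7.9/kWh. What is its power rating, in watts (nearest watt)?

1230 W

Energy = ₹2332.08 ÷ ₹7.9/kWh = 295.2 kWh
Runtime = 8 h/day × 30 days = 240 h
Power = 295.2 kWh ÷ 240 h = 1.23 kW = 1230 W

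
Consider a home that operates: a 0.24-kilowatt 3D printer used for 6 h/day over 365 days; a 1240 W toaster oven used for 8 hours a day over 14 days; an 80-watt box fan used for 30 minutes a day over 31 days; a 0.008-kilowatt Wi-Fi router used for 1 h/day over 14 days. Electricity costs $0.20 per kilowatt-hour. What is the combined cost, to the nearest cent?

3D printer: Runtime = 6 h/day × 365 days = 2190 h
3D printer: 0.24 kW × 2190 h = 525.6 kWh
toaster oven: Runtime = 8 h/day × 14 days = 112 h
toaster oven: 1.24 kW × 112 h = 138.88 kWh
box fan: Runtime = 30 min × 31 = 930 min = 15.5 h
box fan: 0.08 kW × 15.5 h = 1.24 kWh
Wi-Fi router: Runtime = 1 h/day × 14 days = 14 h
Wi-Fi router: 0.008 kW × 14 h = 0.112 kWh
Total energy = 665.832 kWh
Cost = 665.832 × $0.20 = $133.17

$133.17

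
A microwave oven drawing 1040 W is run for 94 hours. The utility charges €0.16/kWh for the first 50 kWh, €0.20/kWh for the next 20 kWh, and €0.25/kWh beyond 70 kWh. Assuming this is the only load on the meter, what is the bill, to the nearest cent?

Energy = 1.04 kW × 94 h = 97.76 kWh
Tier 1 (0–50 kWh): 50 × €0.16 = €8
Tier 2 (50–70 kWh): 20 × €0.20 = €4
Above 70 kWh: 27.76 × €0.25 = €6.94
Bill = €18.94

€18.94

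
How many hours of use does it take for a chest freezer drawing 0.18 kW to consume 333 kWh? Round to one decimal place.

1850.0 h

Hours = 333 kWh ÷ 0.18 kW = 1850.0 h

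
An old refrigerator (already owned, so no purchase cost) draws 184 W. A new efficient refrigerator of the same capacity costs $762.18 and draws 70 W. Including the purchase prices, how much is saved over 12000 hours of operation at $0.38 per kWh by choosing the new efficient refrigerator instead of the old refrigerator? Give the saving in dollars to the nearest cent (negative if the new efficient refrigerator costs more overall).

-$242.34

old refrigerator: $0.00 + (184/1000) kW × 12000 h × $0.38 = $0.00 + $839.04 = $839.04
new efficient refrigerator: $762.18 + (70/1000) kW × 12000 h × $0.38 = $762.18 + $319.2 = $1081.38
Saving = $839.04 − $1081.38 = −$242.34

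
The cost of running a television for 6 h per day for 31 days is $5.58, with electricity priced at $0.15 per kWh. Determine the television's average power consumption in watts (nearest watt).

Energy = $5.58 ÷ $0.15/kWh = 37.2 kWh
Runtime = 6 h/day × 31 days = 186 h
Power = 37.2 kWh ÷ 186 h = 0.2 kW = 200 W

200 W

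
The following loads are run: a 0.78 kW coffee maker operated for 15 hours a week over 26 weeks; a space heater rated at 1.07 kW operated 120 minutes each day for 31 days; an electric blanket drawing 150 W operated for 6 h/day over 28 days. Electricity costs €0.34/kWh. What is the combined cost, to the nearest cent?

€134.55

coffee maker: Runtime = 15 h/week × 26 weeks = 390 h
coffee maker: 0.78 kW × 390 h = 304.2 kWh
space heater: Runtime = 120 min × 31 = 3720 min = 62 h
space heater: 1.07 kW × 62 h = 66.34 kWh
electric blanket: Runtime = 6 h/day × 28 days = 168 h
electric blanket: 0.15 kW × 168 h = 25.2 kWh
Total energy = 395.74 kWh
Cost = 395.74 × €0.34 = €134.55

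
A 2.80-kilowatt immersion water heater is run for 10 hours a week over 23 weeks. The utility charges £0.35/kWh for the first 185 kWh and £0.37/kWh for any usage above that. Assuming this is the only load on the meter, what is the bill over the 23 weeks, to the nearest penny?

£234.58

Runtime = 10 h/week × 23 weeks = 230 h
Energy = 2.8 kW × 230 h = 644 kWh
Tier 1 (0–185 kWh): 185 × £0.35 = £64.75
Above 185 kWh: 459 × £0.37 = £169.83
Bill = £234.58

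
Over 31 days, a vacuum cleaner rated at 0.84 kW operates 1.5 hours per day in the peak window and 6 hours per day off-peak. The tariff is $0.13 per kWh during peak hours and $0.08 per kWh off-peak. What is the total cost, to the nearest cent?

$17.58

Peak energy = 0.84 kW × 1.5 h × 31 = 39.06 kWh
Off-peak energy = 0.84 kW × 6 h × 31 = 156.24 kWh
Cost = 39.06 × $0.13 + 156.24 × $0.08 = $5.0778 + $12.4992 = $17.58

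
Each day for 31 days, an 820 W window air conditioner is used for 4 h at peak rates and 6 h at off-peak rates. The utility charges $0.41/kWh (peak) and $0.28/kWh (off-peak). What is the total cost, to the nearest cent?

$84.39

Peak energy = 0.82 kW × 4 h × 31 = 101.68 kWh
Off-peak energy = 0.82 kW × 6 h × 31 = 152.52 kWh
Cost = 101.68 × $0.41 + 152.52 × $0.28 = $41.6888 + $42.7056 = $84.39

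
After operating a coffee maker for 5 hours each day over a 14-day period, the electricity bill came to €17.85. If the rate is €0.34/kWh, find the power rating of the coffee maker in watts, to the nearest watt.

Energy = €17.85 ÷ €0.34/kWh = 52.5 kWh
Runtime = 5 h/day × 14 days = 70 h
Power = 52.5 kWh ÷ 70 h = 0.75 kW = 750 W

750 W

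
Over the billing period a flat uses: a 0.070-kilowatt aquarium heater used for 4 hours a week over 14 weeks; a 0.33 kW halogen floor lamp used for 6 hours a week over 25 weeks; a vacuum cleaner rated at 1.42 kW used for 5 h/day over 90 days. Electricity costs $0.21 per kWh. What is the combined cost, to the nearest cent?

$145.41

aquarium heater: Runtime = 4 h/week × 14 weeks = 56 h
aquarium heater: 0.07 kW × 56 h = 3.92 kWh
halogen floor lamp: Runtime = 6 h/week × 25 weeks = 150 h
halogen floor lamp: 0.33 kW × 150 h = 49.5 kWh
vacuum cleaner: Runtime = 5 h/day × 90 days = 450 h
vacuum cleaner: 1.42 kW × 450 h = 639 kWh
Total energy = 692.42 kWh
Cost = 692.42 × $0.21 = $145.41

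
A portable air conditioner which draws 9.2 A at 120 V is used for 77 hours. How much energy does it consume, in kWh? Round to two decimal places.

85.01 kWh

Power = 9.2 A × 120 V = 1104 W = 1.104 kW
Energy = 1.104 kW × 77 h = 85.008 kWh ≈ 85.01 kWh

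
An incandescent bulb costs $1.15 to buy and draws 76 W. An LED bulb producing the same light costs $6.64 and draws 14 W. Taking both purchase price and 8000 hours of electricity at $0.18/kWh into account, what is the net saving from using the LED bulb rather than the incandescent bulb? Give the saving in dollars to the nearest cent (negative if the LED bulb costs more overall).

incandescent bulb: $1.15 + (76/1000) kW × 8000 h × $0.18 = $1.15 + $109.44 = $110.59
LED bulb: $6.64 + (14/1000) kW × 8000 h × $0.18 = $6.64 + $20.16 = $26.8
Saving = $110.59 − $26.8 = $83.79

$83.79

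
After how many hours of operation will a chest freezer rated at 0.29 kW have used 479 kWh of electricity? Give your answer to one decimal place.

1651.7 h

Hours = 479 kWh ÷ 0.29 kW = 1651.7 h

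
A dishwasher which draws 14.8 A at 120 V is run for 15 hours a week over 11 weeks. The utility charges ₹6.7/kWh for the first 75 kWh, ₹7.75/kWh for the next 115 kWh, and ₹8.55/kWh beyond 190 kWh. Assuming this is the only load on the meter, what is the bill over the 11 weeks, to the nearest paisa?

₹2274.74

Power = 14.8 A × 120 V = 1776 W = 1.776 kW
Runtime = 15 h/week × 11 weeks = 165 h
Energy = 1.776 kW × 165 h = 293.04 kWh
Tier 1 (0–75 kWh): 75 × ₹6.7 = ₹502.5
Tier 2 (75–190 kWh): 115 × ₹7.75 = ₹891.25
Above 190 kWh: 103.04 × ₹8.55 = ₹880.992
Bill = ₹2274.74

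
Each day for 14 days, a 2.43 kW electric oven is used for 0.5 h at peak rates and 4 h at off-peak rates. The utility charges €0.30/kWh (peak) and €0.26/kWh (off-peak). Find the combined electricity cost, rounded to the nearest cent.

€40.48

Peak energy = 2.43 kW × 0.5 h × 14 = 17.01 kWh
Off-peak energy = 2.43 kW × 4 h × 14 = 136.08 kWh
Cost = 17.01 × €0.30 + 136.08 × €0.26 = €5.103 + €35.3808 = €40.48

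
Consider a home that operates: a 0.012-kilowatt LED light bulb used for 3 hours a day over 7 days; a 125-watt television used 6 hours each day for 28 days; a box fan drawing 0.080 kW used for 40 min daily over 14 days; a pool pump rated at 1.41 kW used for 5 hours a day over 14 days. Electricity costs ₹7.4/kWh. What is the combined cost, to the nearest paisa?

₹893.17

LED light bulb: Runtime = 3 h/day × 7 days = 21 h
LED light bulb: 0.012 kW × 21 h = 0.252 kWh
television: Runtime = 6 h/day × 28 days = 168 h
television: 0.125 kW × 168 h = 21 kWh
box fan: Runtime = 40 min × 14 = 560 min = 9.333333… h
box fan: 0.08 kW × 9.333333… h = 0.746666… kWh
pool pump: Runtime = 5 h/day × 14 days = 70 h
pool pump: 1.41 kW × 70 h = 98.7 kWh
Total energy = 120.698666… kWh
Cost = 120.698666… × ₹7.4 = ₹893.17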